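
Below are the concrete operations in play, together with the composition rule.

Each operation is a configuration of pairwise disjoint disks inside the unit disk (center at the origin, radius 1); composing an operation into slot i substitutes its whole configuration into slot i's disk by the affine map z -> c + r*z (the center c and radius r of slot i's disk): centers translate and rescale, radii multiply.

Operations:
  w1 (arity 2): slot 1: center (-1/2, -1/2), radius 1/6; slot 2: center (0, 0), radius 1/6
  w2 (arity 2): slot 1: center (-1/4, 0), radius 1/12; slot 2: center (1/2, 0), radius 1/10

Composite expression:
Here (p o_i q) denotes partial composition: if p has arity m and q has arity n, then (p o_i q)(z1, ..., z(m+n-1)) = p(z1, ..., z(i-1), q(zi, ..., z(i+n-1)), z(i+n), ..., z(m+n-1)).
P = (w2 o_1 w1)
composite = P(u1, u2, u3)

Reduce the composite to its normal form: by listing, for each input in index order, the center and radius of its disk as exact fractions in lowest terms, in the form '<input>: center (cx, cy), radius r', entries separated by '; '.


u1: center (-7/24, -1/24), radius 1/72; u2: center (-1/4, 0), radius 1/72; u3: center (1/2, 0), radius 1/10

Affine substitution under w2: radii multiply and u-centers shift.
u1: after 2 affine steps, its disk has center (-7/24, -1/24), radius 1/72
u2: after 2 affine steps, its disk has center (-1/4, 0), radius 1/72
u3: after 1 affine step, its disk has center (1/2, 0), radius 1/10


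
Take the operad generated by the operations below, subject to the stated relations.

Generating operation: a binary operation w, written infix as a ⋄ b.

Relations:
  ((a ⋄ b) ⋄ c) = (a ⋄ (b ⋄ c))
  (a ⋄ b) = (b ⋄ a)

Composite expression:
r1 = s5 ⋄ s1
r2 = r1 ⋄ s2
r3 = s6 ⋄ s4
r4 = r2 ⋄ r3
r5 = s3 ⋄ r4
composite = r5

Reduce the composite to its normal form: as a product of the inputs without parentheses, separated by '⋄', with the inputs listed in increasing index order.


Shape and order are irrelevant to w; the s-input set decides.
(s5 ⋄ s1) collapses to s5 ⋄ s1
((s5 ⋄ s1) ⋄ s2) collapses to s5 ⋄ s1 ⋄ s2
(s6 ⋄ s4) collapses to s6 ⋄ s4
(((s5 ⋄ s1) ⋄ s2) ⋄ (s6 ⋄ s4)) collapses to s5 ⋄ s1 ⋄ s2 ⋄ s6 ⋄ s4
(s3 ⋄ (((s5 ⋄ s1) ⋄ s2) ⋄ (s6 ⋄ s4))) collapses to s3 ⋄ s5 ⋄ s1 ⋄ s2 ⋄ s6 ⋄ s4
commutativity sorts the factors: s1 ⋄ s2 ⋄ s3 ⋄ s4 ⋄ s5 ⋄ s6

s1 ⋄ s2 ⋄ s3 ⋄ s4 ⋄ s5 ⋄ s6


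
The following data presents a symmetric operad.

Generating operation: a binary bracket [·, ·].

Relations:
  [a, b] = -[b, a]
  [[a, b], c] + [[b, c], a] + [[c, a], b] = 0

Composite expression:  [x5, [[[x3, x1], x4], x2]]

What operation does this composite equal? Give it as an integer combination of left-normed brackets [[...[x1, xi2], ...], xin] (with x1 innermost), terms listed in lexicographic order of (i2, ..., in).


[[[[x1, x3], x4], x2], x5]

Antisymmetry and Jacobi reduce to x1-anchored left-normed brackets.
Composite bracket: [x5, [[[x3, x1], x4], x2]]
Expanding via [a, b] = ab - ba: 16 signed words (2^4 = 16).
Collect the words opening with x1:
  x1x3x4x2x5 (sign +1) contributes +[[[[x1, x3], x4], x2], x5]


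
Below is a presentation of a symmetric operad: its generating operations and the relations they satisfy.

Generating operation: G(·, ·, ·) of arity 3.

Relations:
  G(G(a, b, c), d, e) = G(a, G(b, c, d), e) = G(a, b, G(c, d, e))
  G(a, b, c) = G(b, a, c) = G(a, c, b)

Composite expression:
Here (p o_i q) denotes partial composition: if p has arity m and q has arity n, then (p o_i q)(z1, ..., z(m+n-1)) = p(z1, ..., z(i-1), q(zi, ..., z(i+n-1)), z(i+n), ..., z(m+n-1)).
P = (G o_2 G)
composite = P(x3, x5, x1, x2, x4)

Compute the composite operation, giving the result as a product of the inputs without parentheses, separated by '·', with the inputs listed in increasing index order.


x1 · x2 · x3 · x4 · x5

Any arrangement under G is one operation, so sort the x-inputs.
G(x5, x1, x2) reduces to x5 · x1 · x2
G(x3, G(x5, x1, x2), x4) reduces to x3 · x5 · x1 · x2 · x4
sorting the factors by input index: x1 · x2 · x3 · x4 · x5


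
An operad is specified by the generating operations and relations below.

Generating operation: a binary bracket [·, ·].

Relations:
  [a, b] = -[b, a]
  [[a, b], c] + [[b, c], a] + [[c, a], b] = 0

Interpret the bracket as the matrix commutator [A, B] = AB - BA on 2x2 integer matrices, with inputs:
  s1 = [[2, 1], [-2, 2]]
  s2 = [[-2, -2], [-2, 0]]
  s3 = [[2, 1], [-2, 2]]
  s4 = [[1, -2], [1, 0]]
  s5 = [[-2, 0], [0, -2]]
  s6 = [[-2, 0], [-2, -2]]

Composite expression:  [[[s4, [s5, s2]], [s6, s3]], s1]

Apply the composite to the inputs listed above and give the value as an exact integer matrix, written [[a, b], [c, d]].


[s5, s2] = [[0, 0], [0, 0]]
[s4, [s5, s2]] = [[0, 0], [0, 0]]
[s6, s3] = [[2, 0], [0, -2]]
[[s4, [s5, s2]], [s6, s3]] = [[0, 0], [0, 0]]
[[[s4, [s5, s2]], [s6, s3]], s1] = [[0, 0], [0, 0]]

[[0, 0], [0, 0]]


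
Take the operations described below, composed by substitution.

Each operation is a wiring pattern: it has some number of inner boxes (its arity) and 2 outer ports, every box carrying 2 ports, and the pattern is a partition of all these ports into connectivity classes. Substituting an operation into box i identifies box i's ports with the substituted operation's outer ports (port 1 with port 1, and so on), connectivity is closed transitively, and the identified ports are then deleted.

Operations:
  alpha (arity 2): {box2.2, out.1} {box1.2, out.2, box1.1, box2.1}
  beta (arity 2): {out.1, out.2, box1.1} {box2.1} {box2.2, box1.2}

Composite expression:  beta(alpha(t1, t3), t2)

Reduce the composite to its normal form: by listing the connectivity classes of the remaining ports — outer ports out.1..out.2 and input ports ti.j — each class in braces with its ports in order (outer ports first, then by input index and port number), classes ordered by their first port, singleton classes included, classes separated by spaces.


{out.1, out.2, t3.2} {t1.1, t1.2, t2.2, t3.1} {t2.1}

Connectivity passes through glued beta-boundaries; trace each wire chain.
after alpha, the pattern on (t1, t3) reads {out.1, t3.2} {out.2, t1.1, t1.2, t3.1} (out.j = its outer ports)
after beta, the pattern on (t1, t3, t2) reads {out.1, out.2, t3.2} {t1.1, t1.2, t2.2, t3.1} {t2.1} (out.j = its outer ports)


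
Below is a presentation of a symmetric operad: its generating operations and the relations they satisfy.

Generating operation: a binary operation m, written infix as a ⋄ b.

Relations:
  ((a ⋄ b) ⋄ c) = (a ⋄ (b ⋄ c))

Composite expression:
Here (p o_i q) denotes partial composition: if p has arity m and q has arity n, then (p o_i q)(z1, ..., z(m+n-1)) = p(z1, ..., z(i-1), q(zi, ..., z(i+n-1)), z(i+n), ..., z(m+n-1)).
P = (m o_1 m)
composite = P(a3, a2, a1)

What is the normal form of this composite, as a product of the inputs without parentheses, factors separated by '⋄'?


a3 ⋄ a2 ⋄ a1

Every regrouping of m is equal, so read the a-inputs in written order.
(a3 ⋄ a2) spells out as a3 ⋄ a2
((a3 ⋄ a2) ⋄ a1) spells out as a3 ⋄ a2 ⋄ a1


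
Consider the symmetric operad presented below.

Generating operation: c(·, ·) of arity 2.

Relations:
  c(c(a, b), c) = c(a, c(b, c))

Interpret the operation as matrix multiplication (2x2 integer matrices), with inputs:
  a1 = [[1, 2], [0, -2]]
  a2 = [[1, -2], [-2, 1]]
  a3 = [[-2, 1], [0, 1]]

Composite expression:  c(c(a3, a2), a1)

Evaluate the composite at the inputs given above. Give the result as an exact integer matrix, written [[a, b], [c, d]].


[[-4, -18], [-2, -6]]

c(a3, a2) = [[-4, 5], [-2, 1]]
c(c(a3, a2), a1) = [[-4, -18], [-2, -6]]


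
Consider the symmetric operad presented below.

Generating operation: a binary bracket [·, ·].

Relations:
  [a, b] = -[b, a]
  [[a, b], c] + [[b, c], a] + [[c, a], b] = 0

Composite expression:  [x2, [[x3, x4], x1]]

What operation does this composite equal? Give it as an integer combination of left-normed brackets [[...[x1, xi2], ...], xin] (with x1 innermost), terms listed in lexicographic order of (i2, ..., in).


[[[x1, x3], x4], x2] - [[[x1, x4], x3], x2]

In the tensor algebra, words opening x1 carry the x1-anchored form.
Composite bracket: [x2, [[x3, x4], x1]]
Under [a, b] = ab - ba we get 8 signed associative words (2^3 = 8).
Only words starting with x1 matter:
  sign of x1x3x4x2 is +1, so it contributes +[[[x1, x3], x4], x2]
  sign of x1x4x3x2 is -1, so it contributes -[[[x1, x4], x3], x2]


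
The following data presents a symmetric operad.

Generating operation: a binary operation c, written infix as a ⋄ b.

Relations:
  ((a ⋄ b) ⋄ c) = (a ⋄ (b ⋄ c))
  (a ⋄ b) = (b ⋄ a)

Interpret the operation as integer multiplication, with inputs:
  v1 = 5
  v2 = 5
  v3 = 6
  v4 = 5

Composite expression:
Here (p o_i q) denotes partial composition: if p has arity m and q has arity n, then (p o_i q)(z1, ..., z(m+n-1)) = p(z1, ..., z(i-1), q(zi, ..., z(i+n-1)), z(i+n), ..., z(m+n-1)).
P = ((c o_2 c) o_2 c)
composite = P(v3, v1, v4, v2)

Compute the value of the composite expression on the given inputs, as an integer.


750

(v1 ⋄ v4) = 25
((v1 ⋄ v4) ⋄ v2) = 125
(v3 ⋄ ((v1 ⋄ v4) ⋄ v2)) = 750


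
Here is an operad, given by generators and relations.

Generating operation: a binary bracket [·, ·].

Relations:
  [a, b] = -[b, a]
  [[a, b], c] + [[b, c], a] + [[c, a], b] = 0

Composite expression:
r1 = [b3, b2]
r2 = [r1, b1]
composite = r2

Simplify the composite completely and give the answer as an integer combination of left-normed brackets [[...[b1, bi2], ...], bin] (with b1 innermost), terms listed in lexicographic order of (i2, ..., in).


[[b1, b2], b3] - [[b1, b3], b2]

Expand each bracket as ab - ba; the b1-initial words give the coefficients.
Composite bracket: [[b3, b2], b1]
Full expansion: 4 signed words from ab - ba (2^2 = 4).
The b1-initial words carry the normal form:
  b1b2b3 appears with sign +1, giving the term +[[b1, b2], b3]
  b1b3b2 appears with sign -1, giving the term -[[b1, b3], b2]


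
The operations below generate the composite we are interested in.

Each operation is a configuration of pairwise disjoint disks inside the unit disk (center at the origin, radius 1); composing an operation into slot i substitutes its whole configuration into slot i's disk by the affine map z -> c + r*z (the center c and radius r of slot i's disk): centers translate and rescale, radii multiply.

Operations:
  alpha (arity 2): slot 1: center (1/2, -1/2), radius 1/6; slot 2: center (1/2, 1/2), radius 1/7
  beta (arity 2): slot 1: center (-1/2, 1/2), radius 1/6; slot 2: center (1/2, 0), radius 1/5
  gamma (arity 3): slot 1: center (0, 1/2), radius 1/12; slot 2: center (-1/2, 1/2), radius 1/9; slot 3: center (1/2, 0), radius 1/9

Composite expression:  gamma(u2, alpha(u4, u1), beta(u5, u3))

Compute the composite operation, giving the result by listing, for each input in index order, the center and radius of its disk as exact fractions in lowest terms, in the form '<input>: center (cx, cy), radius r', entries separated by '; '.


Each u-disk chains the slot maps above it in gamma; radii multiply.
u2: after 1 affine step, its disk has center (0, 1/2), radius 1/12
u4: after 2 affine steps, its disk has center (-4/9, 4/9), radius 1/54
u1: after 2 affine steps, its disk has center (-4/9, 5/9), radius 1/63
u5: after 2 affine steps, its disk has center (4/9, 1/18), radius 1/54
u3: after 2 affine steps, its disk has center (5/9, 0), radius 1/45

u1: center (-4/9, 5/9), radius 1/63; u2: center (0, 1/2), radius 1/12; u3: center (5/9, 0), radius 1/45; u4: center (-4/9, 4/9), radius 1/54; u5: center (4/9, 1/18), radius 1/54


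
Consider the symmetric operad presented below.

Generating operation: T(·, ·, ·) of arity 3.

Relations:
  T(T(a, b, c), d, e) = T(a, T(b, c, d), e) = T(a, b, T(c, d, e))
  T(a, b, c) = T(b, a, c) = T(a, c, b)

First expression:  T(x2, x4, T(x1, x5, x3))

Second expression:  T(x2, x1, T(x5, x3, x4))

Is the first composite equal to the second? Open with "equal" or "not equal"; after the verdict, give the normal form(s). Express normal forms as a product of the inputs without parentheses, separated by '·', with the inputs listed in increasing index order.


equal; the common form is x1 · x2 · x3 · x4 · x5

The first expression reduces to x1 · x2 · x3 · x4 · x5
The second expression reduces to x1 · x2 · x3 · x4 · x5
One common form — equal.


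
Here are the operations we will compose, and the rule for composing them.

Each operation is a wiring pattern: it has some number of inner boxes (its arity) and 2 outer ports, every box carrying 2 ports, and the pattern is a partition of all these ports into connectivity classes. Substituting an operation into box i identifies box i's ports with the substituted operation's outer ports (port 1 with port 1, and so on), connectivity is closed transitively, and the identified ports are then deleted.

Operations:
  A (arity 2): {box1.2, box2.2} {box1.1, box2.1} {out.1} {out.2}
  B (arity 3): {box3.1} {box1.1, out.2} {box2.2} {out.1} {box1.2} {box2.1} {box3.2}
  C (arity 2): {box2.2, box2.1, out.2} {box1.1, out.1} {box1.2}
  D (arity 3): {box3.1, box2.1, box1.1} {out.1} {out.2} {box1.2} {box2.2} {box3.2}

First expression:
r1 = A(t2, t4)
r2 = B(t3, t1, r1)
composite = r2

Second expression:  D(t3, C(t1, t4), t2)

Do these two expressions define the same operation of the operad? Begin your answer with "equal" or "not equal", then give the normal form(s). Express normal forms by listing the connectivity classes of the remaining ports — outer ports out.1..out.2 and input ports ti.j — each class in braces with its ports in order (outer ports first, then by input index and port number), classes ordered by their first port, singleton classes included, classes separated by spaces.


not equal; first: {out.1} {out.2, t3.1} {t1.1} {t1.2} {t2.1, t4.1} {t2.2, t4.2} {t3.2}; second: {out.1} {out.2} {t1.1, t2.1, t3.1} {t1.2} {t2.2} {t3.2} {t4.1, t4.2}

Normal form of the first expression: {out.1} {out.2, t3.1} {t1.1} {t1.2} {t2.1, t4.1} {t2.2, t4.2} {t3.2}
Normal form of the second expression: {out.1} {out.2} {t1.1, t2.1, t3.1} {t1.2} {t2.2} {t3.2} {t4.1, t4.2}
Different reductions; not equal.


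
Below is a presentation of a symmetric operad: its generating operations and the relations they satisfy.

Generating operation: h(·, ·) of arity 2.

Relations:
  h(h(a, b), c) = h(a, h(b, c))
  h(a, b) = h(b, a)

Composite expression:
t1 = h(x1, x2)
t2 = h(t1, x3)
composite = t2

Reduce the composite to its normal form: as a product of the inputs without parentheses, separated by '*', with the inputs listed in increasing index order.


x1 * x2 * x3

Key point: h commutes, so take the x-inputs in any fixed order.
h(x1, x2) linearizes to x1 * x2
h(h(x1, x2), x3) linearizes to x1 * x2 * x3
putting the inputs in ascending order: x1 * x2 * x3


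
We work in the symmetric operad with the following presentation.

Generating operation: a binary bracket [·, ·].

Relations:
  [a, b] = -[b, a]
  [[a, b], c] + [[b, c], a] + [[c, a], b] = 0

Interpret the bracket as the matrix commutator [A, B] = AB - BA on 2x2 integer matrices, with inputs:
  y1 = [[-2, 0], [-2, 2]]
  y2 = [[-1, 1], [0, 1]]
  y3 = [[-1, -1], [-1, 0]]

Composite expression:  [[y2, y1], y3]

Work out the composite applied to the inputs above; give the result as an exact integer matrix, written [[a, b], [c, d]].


[y2, y1] = [[-2, 4], [-4, 2]]
[[y2, y1], y3] = [[-8, 8], [0, 8]]

[[-8, 8], [0, 8]]


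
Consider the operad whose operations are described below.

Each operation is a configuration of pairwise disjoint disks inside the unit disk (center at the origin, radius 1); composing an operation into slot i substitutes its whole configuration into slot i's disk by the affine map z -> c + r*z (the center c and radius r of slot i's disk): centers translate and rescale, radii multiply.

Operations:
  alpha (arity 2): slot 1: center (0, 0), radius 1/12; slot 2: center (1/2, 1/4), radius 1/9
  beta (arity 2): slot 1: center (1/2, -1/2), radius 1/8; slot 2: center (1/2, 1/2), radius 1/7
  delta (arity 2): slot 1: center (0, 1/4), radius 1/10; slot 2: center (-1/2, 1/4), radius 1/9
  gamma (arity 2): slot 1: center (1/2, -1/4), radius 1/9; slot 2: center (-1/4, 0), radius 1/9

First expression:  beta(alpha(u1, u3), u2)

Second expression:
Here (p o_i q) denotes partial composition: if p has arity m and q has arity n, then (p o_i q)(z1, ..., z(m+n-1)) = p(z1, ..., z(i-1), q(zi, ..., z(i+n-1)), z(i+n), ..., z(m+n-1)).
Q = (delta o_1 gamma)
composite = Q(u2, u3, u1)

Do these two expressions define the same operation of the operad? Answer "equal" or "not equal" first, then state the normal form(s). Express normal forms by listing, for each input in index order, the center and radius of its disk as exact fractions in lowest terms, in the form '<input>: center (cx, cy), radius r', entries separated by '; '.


not equal; the first gives u1: center (1/2, -1/2), radius 1/96; u2: center (1/2, 1/2), radius 1/7; u3: center (9/16, -15/32), radius 1/72 and the second u1: center (-1/2, 1/4), radius 1/9; u2: center (1/20, 9/40), radius 1/90; u3: center (-1/40, 1/4), radius 1/90


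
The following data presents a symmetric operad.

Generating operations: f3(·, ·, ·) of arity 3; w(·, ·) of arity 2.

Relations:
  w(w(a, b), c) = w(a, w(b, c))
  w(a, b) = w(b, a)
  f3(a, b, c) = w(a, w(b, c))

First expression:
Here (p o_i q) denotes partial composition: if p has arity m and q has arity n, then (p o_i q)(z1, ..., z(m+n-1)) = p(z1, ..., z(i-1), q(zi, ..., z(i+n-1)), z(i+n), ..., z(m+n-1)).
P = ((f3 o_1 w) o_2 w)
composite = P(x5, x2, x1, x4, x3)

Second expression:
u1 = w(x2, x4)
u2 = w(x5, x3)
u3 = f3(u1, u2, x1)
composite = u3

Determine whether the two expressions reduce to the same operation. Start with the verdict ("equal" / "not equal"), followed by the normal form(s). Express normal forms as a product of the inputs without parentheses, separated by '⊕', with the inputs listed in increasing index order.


equal: each reduces to x1 ⊕ x2 ⊕ x3 ⊕ x4 ⊕ x5

Normal form of the first expression: x1 ⊕ x2 ⊕ x3 ⊕ x4 ⊕ x5
Normal form of the second expression: x1 ⊕ x2 ⊕ x3 ⊕ x4 ⊕ x5
Both agree, so they are equal.


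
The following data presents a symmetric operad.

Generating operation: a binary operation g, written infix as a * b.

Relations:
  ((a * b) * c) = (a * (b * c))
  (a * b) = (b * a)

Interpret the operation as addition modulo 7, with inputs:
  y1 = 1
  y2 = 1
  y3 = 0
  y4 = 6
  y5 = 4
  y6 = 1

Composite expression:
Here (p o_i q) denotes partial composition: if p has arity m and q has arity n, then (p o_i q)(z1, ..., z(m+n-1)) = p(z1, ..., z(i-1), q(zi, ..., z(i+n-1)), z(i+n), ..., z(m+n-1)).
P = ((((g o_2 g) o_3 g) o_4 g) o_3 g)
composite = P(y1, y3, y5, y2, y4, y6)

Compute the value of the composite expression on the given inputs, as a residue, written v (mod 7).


6 (mod 7)


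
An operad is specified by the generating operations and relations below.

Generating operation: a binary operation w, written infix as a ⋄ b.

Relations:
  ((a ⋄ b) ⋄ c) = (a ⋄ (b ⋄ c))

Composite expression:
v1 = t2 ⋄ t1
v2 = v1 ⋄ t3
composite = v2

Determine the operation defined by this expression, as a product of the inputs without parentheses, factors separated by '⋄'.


t2 ⋄ t1 ⋄ t3

All parenthesizations of w agree; list the t-inputs left to right.
(t2 ⋄ t1) unparenthesizes to t2 ⋄ t1
((t2 ⋄ t1) ⋄ t3) unparenthesizes to t2 ⋄ t1 ⋄ t3


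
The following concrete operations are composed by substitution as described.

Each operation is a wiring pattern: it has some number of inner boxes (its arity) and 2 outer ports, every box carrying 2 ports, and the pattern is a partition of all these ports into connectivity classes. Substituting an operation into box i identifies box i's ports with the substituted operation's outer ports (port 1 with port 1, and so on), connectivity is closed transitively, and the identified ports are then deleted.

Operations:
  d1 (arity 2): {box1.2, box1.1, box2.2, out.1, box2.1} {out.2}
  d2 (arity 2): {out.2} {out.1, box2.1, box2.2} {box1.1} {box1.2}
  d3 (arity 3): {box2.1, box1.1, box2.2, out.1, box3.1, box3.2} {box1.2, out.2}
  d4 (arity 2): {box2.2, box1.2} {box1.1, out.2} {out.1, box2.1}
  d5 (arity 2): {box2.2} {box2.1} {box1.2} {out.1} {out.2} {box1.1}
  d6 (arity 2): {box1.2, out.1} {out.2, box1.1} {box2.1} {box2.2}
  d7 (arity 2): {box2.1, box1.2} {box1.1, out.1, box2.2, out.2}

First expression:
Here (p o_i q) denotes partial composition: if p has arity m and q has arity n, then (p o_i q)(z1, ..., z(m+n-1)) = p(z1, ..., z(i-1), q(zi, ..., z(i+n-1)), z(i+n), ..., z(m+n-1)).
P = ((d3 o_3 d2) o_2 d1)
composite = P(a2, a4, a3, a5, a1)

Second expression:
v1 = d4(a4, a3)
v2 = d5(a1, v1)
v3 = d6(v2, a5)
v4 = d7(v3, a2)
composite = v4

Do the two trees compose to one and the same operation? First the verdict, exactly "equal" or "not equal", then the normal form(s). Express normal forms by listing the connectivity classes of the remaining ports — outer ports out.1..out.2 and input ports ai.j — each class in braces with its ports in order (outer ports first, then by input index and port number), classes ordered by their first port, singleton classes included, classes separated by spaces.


Reducing the first expression gives {out.1, a1.1, a1.2, a2.1, a3.1, a3.2, a4.1, a4.2} {out.2, a2.2} {a5.1} {a5.2}
Reducing the second expression gives {out.1, out.2, a2.2} {a1.1} {a1.2} {a2.1} {a3.1} {a3.2, a4.2} {a4.1} {a5.1} {a5.2}
They disagree, so not equal.

not equal; first: {out.1, a1.1, a1.2, a2.1, a3.1, a3.2, a4.1, a4.2} {out.2, a2.2} {a5.1} {a5.2}; second: {out.1, out.2, a2.2} {a1.1} {a1.2} {a2.1} {a3.1} {a3.2, a4.2} {a4.1} {a5.1} {a5.2}


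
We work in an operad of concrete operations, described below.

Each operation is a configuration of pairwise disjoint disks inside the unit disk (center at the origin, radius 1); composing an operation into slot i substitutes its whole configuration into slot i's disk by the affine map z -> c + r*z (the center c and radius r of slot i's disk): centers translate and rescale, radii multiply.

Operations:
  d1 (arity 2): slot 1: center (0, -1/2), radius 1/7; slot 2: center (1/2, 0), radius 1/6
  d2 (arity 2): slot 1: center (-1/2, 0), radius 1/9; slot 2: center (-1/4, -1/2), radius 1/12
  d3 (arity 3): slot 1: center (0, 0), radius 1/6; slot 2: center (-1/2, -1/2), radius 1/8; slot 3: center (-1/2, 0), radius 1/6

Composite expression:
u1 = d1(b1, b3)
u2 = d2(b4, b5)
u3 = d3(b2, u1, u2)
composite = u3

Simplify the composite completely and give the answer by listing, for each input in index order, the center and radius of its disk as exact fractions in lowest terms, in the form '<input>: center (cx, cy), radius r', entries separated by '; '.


b1: center (-1/2, -9/16), radius 1/56; b2: center (0, 0), radius 1/6; b3: center (-7/16, -1/2), radius 1/48; b4: center (-7/12, 0), radius 1/54; b5: center (-13/24, -1/12), radius 1/72

Follow each b-input down from d3: c' goes to c + r*c', radius to r*r'.
input b2: composing its 1 substitution step yields center (0, 0), radius 1/6
input b1: composing its 2 substitution steps yields center (-1/2, -9/16), radius 1/56
input b3: composing its 2 substitution steps yields center (-7/16, -1/2), radius 1/48
input b4: composing its 2 substitution steps yields center (-7/12, 0), radius 1/54
input b5: composing its 2 substitution steps yields center (-13/24, -1/12), radius 1/72


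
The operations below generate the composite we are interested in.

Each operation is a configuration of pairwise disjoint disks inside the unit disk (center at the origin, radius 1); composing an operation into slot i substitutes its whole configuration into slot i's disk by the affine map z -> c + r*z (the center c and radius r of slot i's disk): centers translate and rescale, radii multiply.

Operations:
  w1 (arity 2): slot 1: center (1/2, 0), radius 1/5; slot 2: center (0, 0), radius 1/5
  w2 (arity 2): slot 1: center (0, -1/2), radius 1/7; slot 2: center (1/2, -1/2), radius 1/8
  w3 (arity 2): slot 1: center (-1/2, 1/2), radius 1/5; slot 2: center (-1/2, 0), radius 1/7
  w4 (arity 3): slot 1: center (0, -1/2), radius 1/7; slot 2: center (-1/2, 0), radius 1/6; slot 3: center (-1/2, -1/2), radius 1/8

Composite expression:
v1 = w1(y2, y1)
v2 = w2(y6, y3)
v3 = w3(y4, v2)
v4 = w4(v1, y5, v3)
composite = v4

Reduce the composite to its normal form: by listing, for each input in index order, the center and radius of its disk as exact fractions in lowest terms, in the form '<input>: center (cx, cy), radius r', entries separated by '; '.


y1: center (0, -1/2), radius 1/35; y2: center (1/14, -1/2), radius 1/35; y3: center (-31/56, -57/112), radius 1/448; y4: center (-9/16, -7/16), radius 1/40; y5: center (-1/2, 0), radius 1/6; y6: center (-9/16, -57/112), radius 1/392


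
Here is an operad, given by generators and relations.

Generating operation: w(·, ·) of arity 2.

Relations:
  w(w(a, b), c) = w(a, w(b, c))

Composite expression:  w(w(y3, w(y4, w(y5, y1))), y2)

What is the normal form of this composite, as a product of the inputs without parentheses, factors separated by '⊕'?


Every regrouping of w is equal, so read the y-inputs in written order.
w(y5, y1) unparenthesizes to y5 ⊕ y1
w(y4, w(y5, y1)) unparenthesizes to y4 ⊕ y5 ⊕ y1
w(y3, w(y4, w(y5, y1))) unparenthesizes to y3 ⊕ y4 ⊕ y5 ⊕ y1
w(w(y3, w(y4, w(y5, y1))), y2) unparenthesizes to y3 ⊕ y4 ⊕ y5 ⊕ y1 ⊕ y2

y3 ⊕ y4 ⊕ y5 ⊕ y1 ⊕ y2


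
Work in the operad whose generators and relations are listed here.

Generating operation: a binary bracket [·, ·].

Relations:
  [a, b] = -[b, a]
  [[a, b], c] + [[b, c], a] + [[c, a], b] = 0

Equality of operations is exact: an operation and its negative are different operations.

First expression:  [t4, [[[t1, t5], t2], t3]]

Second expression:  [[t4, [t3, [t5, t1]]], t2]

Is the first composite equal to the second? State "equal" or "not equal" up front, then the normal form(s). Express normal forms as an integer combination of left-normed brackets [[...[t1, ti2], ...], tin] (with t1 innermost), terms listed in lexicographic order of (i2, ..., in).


not equal; the first gives -[[[[t1, t5], t2], t3], t4] and the second -[[[[t1, t5], t3], t4], t2]

In normal form, the first expression is -[[[[t1, t5], t2], t3], t4]
In normal form, the second expression is -[[[[t1, t5], t3], t4], t2]
Different reductions; not equal.


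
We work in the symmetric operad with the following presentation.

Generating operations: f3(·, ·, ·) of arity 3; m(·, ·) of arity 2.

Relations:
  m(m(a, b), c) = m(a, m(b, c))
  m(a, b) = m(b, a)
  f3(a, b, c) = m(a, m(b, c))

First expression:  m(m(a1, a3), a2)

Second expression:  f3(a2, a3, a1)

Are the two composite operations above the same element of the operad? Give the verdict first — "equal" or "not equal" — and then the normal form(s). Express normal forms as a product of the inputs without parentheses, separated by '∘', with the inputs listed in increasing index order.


equal; the common form is a1 ∘ a2 ∘ a3

Reducing the first expression gives a1 ∘ a2 ∘ a3
Reducing the second expression gives a1 ∘ a2 ∘ a3
Both agree, so they are equal.


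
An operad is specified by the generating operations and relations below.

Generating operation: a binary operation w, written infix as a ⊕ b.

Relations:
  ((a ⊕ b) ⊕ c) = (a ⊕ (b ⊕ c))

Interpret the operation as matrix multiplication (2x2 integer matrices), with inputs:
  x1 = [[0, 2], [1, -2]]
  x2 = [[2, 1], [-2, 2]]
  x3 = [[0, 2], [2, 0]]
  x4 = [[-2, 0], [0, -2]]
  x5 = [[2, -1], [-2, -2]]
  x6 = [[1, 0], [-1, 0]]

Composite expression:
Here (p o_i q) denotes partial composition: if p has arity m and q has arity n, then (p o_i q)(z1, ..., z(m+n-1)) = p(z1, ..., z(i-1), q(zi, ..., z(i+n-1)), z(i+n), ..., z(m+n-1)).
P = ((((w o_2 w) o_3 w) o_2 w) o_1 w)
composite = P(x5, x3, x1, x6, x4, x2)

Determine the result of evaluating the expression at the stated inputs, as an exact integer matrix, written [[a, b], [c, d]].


[[-64, -32], [16, 8]]


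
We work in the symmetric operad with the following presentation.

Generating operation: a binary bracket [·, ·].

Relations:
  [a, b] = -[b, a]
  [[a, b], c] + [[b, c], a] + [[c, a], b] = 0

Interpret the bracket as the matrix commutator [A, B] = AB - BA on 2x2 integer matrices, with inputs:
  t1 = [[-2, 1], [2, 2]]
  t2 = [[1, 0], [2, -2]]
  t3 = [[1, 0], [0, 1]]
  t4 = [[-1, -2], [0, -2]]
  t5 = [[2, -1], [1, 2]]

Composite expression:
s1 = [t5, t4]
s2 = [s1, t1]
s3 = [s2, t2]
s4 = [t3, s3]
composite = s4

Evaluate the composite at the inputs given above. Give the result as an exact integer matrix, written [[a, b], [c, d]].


[[0, 0], [0, 0]]

[t5, t4] = [[2, 1], [1, -2]]
[[t5, t4], t1] = [[1, 8], [-12, -1]]
[[[t5, t4], t1], t2] = [[16, -24], [-40, -16]]
[t3, [[[t5, t4], t1], t2]] = [[0, 0], [0, 0]]


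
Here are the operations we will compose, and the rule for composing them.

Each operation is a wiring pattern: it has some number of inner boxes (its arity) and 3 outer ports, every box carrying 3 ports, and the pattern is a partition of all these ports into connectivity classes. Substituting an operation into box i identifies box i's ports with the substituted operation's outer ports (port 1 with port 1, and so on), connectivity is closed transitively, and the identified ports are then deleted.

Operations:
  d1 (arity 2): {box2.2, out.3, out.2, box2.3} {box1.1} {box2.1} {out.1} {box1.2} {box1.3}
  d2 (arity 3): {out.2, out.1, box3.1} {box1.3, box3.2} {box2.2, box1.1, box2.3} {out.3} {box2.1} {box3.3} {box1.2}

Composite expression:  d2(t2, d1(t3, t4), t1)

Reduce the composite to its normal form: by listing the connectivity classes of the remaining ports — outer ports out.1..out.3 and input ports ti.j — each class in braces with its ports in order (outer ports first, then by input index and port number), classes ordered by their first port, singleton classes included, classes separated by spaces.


{out.1, out.2, t1.1} {out.3} {t1.2, t2.3} {t1.3} {t2.1, t4.2, t4.3} {t2.2} {t3.1} {t3.2} {t3.3} {t4.1}

Two ports join when wires chain via d2-identified ports.
after d1, the pattern on (t3, t4) reads {out.1} {out.2, out.3, t4.2, t4.3} {t3.1} {t3.2} {t3.3} {t4.1} (out.j = its outer ports)
after d2, the pattern on (t2, t3, t4, t1) reads {out.1, out.2, t1.1} {out.3} {t1.2, t2.3} {t1.3} {t2.1, t4.2, t4.3} {t2.2} {t3.1} {t3.2} {t3.3} {t4.1} (out.j = its outer ports)


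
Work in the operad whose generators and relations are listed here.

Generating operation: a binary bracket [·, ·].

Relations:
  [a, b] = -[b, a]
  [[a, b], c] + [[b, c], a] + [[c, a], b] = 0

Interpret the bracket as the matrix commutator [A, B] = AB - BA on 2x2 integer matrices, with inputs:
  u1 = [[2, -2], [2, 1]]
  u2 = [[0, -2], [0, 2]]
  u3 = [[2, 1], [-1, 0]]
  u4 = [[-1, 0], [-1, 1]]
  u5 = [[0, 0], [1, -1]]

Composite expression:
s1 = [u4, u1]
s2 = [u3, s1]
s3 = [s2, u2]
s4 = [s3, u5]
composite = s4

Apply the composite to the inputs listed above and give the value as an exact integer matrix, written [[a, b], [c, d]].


[[-4, 4], [12, 4]]

[u4, u1] = [[-2, 4], [3, 2]]
[u3, [u4, u1]] = [[7, 12], [-2, -7]]
[[u3, [u4, u1]], u2] = [[-4, -4], [4, 4]]
[[[u3, [u4, u1]], u2], u5] = [[-4, 4], [12, 4]]


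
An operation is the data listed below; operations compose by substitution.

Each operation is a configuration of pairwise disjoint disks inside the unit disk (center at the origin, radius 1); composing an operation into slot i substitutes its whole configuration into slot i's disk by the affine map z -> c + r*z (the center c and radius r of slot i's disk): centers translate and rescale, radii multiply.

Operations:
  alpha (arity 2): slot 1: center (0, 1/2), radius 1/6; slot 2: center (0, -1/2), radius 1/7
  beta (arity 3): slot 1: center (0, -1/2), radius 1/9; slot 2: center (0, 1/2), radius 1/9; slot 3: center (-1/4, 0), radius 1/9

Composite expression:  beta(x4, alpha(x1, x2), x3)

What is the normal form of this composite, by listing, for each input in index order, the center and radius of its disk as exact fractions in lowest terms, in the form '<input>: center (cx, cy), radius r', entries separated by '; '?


x1: center (0, 5/9), radius 1/54; x2: center (0, 4/9), radius 1/63; x3: center (-1/4, 0), radius 1/9; x4: center (0, -1/2), radius 1/9

Only the slot chain above each x matters under beta; compose those maps.
input x4: applying the 1 nested substitution gives center (0, -1/2), radius 1/9
input x1: applying the 2 nested substitutions gives center (0, 5/9), radius 1/54
input x2: applying the 2 nested substitutions gives center (0, 4/9), radius 1/63
input x3: applying the 1 nested substitution gives center (-1/4, 0), radius 1/9


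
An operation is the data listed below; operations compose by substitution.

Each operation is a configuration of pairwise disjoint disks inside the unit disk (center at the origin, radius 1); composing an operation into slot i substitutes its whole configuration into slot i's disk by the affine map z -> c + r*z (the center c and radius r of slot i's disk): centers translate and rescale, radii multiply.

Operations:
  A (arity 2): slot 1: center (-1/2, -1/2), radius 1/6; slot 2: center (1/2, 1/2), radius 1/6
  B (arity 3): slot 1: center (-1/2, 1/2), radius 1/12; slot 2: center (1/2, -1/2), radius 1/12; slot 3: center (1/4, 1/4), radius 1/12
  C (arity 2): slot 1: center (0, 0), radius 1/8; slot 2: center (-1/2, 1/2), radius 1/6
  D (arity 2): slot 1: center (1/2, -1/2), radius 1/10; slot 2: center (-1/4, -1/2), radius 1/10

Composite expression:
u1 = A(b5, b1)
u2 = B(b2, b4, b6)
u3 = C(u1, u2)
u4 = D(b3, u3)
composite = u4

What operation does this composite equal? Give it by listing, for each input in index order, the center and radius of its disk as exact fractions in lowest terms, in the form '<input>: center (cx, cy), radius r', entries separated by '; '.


b1: center (-39/160, -79/160), radius 1/480; b2: center (-37/120, -53/120), radius 1/720; b3: center (1/2, -1/2), radius 1/10; b4: center (-7/24, -11/24), radius 1/720; b5: center (-41/160, -81/160), radius 1/480; b6: center (-71/240, -107/240), radius 1/720


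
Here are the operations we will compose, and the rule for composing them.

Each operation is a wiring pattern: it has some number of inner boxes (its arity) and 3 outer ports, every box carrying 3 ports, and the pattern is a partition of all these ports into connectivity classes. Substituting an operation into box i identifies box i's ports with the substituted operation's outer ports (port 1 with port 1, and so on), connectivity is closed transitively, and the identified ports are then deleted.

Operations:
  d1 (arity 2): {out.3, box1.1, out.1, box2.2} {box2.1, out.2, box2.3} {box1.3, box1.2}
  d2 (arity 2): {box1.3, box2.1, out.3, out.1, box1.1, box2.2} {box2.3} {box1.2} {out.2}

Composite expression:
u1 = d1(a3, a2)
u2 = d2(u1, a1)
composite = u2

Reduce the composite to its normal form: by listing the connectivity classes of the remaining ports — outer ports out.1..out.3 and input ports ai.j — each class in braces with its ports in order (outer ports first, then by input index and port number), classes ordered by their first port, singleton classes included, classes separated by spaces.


Reachability decides: close wires over d2-identified ports.
through d1, on inputs (a3, a2): {out.1, out.3, a2.2, a3.1} {out.2, a2.1, a2.3} {a3.2, a3.3} (out.j = stage outer ports)
through d2, on inputs (a3, a2, a1): {out.1, out.3, a1.1, a1.2, a2.2, a3.1} {out.2} {a1.3} {a2.1, a2.3} {a3.2, a3.3} (out.j = stage outer ports)

{out.1, out.3, a1.1, a1.2, a2.2, a3.1} {out.2} {a1.3} {a2.1, a2.3} {a3.2, a3.3}


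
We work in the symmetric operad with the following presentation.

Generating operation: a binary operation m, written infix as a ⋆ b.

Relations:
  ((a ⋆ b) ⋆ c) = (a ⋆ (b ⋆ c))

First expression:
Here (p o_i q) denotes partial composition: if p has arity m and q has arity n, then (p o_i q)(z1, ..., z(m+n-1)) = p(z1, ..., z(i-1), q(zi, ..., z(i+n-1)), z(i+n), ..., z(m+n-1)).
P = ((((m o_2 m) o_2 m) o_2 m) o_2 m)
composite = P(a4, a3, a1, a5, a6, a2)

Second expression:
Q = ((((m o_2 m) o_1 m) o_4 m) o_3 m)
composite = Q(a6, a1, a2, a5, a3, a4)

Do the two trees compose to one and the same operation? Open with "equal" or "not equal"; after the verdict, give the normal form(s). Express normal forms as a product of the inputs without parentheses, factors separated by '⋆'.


not equal — first a4 ⋆ a3 ⋆ a1 ⋆ a5 ⋆ a6 ⋆ a2, second a6 ⋆ a1 ⋆ a2 ⋆ a5 ⋆ a3 ⋆ a4

In normal form, the first expression is a4 ⋆ a3 ⋆ a1 ⋆ a5 ⋆ a6 ⋆ a2
In normal form, the second expression is a6 ⋆ a1 ⋆ a2 ⋆ a5 ⋆ a3 ⋆ a4
No match — not equal.


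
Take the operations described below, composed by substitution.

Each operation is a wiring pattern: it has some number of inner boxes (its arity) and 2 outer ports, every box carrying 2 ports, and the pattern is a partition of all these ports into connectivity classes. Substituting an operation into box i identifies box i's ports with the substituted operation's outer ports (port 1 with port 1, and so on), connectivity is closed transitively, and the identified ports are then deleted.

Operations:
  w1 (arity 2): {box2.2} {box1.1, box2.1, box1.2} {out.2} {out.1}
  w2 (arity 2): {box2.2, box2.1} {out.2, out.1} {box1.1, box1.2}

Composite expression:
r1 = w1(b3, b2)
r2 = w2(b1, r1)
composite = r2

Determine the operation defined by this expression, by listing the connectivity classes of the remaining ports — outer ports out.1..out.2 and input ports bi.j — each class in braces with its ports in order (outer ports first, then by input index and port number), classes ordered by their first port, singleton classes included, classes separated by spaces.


{out.1, out.2} {b1.1, b1.2} {b2.1, b3.1, b3.2} {b2.2}

After gluing at w2, chains via deleted ports link the b-ports.
w1 over (b3, b2) gives {out.1} {out.2} {b2.1, b3.1, b3.2} {b2.2}, out.j being that stage's outer ports
w2 over (b1, b3, b2) gives {out.1, out.2} {b1.1, b1.2} {b2.1, b3.1, b3.2} {b2.2}, out.j being that stage's outer ports


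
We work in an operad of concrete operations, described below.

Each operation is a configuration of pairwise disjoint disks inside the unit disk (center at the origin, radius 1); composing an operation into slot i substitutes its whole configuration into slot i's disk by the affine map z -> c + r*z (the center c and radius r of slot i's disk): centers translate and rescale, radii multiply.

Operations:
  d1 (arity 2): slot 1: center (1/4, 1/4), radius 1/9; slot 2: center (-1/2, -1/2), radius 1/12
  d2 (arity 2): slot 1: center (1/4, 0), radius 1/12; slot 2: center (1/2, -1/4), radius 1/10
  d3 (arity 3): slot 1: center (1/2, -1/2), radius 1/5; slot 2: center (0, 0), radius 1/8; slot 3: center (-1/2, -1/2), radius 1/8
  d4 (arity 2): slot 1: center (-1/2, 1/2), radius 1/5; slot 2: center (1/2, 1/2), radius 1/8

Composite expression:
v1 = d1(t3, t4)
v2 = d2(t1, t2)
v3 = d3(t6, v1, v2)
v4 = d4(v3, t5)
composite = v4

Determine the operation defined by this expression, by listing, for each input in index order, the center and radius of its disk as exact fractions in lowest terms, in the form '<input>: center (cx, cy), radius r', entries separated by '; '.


Follow each t-input down from d4: c' goes to c + r*c', radius to r*r'.
t6: after 2 affine steps, its disk has center (-2/5, 2/5), radius 1/25
t3: after 3 affine steps, its disk has center (-79/160, 81/160), radius 1/360
t4: after 3 affine steps, its disk has center (-41/80, 39/80), radius 1/480
t1: after 3 affine steps, its disk has center (-19/32, 2/5), radius 1/480
t2: after 3 affine steps, its disk has center (-47/80, 63/160), radius 1/400
t5: after 1 affine step, its disk has center (1/2, 1/2), radius 1/8

t1: center (-19/32, 2/5), radius 1/480; t2: center (-47/80, 63/160), radius 1/400; t3: center (-79/160, 81/160), radius 1/360; t4: center (-41/80, 39/80), radius 1/480; t5: center (1/2, 1/2), radius 1/8; t6: center (-2/5, 2/5), radius 1/25


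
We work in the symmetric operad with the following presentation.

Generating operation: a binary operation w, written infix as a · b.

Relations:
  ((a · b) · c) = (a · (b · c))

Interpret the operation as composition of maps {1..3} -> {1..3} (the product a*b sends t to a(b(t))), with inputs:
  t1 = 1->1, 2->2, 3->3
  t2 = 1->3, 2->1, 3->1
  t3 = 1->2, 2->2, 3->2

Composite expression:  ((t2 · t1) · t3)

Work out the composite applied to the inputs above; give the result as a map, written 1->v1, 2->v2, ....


(t2 · t1) = 1->3, 2->1, 3->1
((t2 · t1) · t3) = 1->1, 2->1, 3->1

1->1, 2->1, 3->1
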